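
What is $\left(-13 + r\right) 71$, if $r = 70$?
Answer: $4047$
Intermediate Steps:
$\left(-13 + r\right) 71 = \left(-13 + 70\right) 71 = 57 \cdot 71 = 4047$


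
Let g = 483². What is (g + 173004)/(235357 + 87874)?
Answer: 406293/323231 ≈ 1.2570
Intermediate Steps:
g = 233289
(g + 173004)/(235357 + 87874) = (233289 + 173004)/(235357 + 87874) = 406293/323231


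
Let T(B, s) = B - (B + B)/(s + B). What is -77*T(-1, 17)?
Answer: 539/8 ≈ 67.375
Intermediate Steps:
T(B, s) = B - 2*B/(B + s)
-77*T(-1, 17) = -(-77)*(-2 - 1 + 17)/(-1 + 17) = -(-77)*14/16 = -77*(-7/8) = 539/8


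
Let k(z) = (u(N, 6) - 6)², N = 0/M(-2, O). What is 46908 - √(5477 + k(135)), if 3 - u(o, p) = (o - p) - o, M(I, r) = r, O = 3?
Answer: 46908 - √5486 ≈ 46834.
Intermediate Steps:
N = 0 (N = 0/3 = 0*(⅓) = 0)
u(o, p) = 3 + p (u(o, p) = 3 - ((o - p) - o) = 3 - (-1)*p = 3 + p)
k(z) = 9 (k(z) = ((3 + 6) - 6)² = (9 - 6)² = 3² = 9)
46908 - √(5477 + k(135)) = 46908 - √(5477 + 9) = 46908 - √5486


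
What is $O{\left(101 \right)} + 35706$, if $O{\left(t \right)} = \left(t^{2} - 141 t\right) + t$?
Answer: $31767$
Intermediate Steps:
$O{\left(t \right)} = t^{2} - 140 t$
$O{\left(101 \right)} + 35706 = 101 \left(-140 + 101\right) + 35706 = 101 \left(-39\right) + 35706 = -3939 + 35706 = 31767$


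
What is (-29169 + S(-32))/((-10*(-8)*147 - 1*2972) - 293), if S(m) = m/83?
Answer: -2421059/705085 ≈ -3.4337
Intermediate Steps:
S(m) = m/83 (S(m) = m*(1/83) = m/83)
(-29169 + S(-32))/((-10*(-8)*147 - 1*2972) - 293) = (-29169 + (1/83)*(-32))/((-10*(-8)*147 - 1*2972) - 293) = (-29169 - 32/83)/((80*147 - 2972) - 293) = -2421059/(83*((11760 - 2972) - 293)) = -2421059/(83*(8788 - 293)) = -2421059/83/8495 = -2421059/83*1/8495 = -2421059/705085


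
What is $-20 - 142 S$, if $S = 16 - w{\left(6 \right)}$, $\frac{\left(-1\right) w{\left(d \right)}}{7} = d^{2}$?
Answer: $-38076$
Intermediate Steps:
$w{\left(d \right)} = - 7 d^{2}$
$S = 268$ ($S = 16 - - 7 \cdot 6^{2} = 16 - \left(-7\right) 36 = 16 - -252 = 16 + 252 = 268$)
$-20 - 142 S = -20 - 38056 = -38076$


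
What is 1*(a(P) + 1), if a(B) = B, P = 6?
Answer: 7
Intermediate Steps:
1*(a(P) + 1) = 1*(6 + 1) = 1*7 = 7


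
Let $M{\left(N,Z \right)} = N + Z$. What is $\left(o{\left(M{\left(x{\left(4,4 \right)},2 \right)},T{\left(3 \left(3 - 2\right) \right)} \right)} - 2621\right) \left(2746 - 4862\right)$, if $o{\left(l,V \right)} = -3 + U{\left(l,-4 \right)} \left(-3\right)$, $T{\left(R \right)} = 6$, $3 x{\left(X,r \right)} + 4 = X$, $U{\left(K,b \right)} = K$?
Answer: $5565080$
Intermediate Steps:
$x{\left(X,r \right)} = - \frac{4}{3} + \frac{X}{3}$
$o{\left(l,V \right)} = -3 - 3 l$ ($o{\left(l,V \right)} = -3 + l \left(-3\right) = -3 - 3 l$)
$\left(o{\left(M{\left(x{\left(4,4 \right)},2 \right)},T{\left(3 \left(3 - 2\right) \right)} \right)} - 2621\right) \left(2746 - 4862\right) = \left(\left(-3 - 3 \left(\left(- \frac{4}{3} + \frac{1}{3} \cdot 4\right) + 2\right)\right) - 2621\right) \left(2746 - 4862\right) = \left(\left(-3 - 3 \left(\left(- \frac{4}{3} + \frac{4}{3}\right) + 2\right)\right) - 2621\right) \left(-2116\right) = \left(\left(-3 - 3 \left(0 + 2\right)\right) - 2621\right) \left(-2116\right) = \left(\left(-3 - 6\right) - 2621\right) \left(-2116\right) = \left(-9 - 2621\right) \left(-2116\right) = \left(-2630\right) \left(-2116\right) = 5565080$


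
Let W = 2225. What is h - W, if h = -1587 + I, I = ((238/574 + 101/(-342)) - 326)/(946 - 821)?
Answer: -6686052499/1752750 ≈ -3814.6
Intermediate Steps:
I = -4569499/1752750 (I = ((238*(1/574) + 101*(-1/342)) - 326)/125 = ((17/41 - 101/342) - 326)*(1/125) = (1673/14022 - 326)*(1/125) = -4569499/14022*1/125 = -4569499/1752750 ≈ -2.6070)
h = -2786183749/1752750 (h = -1587 - 4569499/1752750 = -2786183749/1752750 ≈ -1589.6)
h - W = -2786183749/1752750 - 1*2225 = -2786183749/1752750 - 2225 = -6686052499/1752750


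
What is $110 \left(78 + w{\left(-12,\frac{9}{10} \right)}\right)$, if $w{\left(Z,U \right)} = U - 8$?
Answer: $7799$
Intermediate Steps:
$w{\left(Z,U \right)} = -8 + U$
$110 \left(78 + w{\left(-12,\frac{9}{10} \right)}\right) = 110 \left(78 - \left(8 - \frac{9}{10}\right)\right) = 110 \left(78 + \left(-8 + 9 \cdot \frac{1}{10}\right)\right) = 110 \left(78 + \left(-8 + \frac{9}{10}\right)\right) = 110 \left(78 - \frac{71}{10}\right) = 110 \cdot \frac{709}{10} = 7799$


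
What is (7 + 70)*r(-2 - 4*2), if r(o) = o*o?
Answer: 7700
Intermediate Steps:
r(o) = o**2
(7 + 70)*r(-2 - 4*2) = (7 + 70)*(-2 - 4*2)**2 = 77*(-2 - 8)**2 = 77*(-10)**2 = 77*100 = 7700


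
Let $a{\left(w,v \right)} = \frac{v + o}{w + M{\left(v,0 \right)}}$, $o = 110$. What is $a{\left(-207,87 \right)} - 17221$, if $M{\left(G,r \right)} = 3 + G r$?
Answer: $- \frac{3513281}{204} \approx -17222.0$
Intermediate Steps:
$a{\left(w,v \right)} = \frac{110 + v}{3 + w}$ ($a{\left(w,v \right)} = \frac{v + 110}{w + \left(3 + v 0\right)} = \frac{110 + v}{w + \left(3 + 0\right)} = \frac{110 + v}{w + 3} = \frac{110 + v}{3 + w}$)
$a{\left(-207,87 \right)} - 17221 = \frac{110 + 87}{3 - 207} - 17221 = \frac{1}{-204} \cdot 197 - 17221 = \left(- \frac{1}{204}\right) 197 - 17221 = - \frac{197}{204} - 17221 = - \frac{3513281}{204}$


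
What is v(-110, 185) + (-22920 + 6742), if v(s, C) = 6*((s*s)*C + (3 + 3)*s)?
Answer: 13410862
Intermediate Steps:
v(s, C) = 36*s + 6*C*s² (v(s, C) = 6*(s²*C + 6*s) = 6*(C*s² + 6*s) = 6*(6*s + C*s²) = 36*s + 6*C*s²)
v(-110, 185) + (-22920 + 6742) = 6*(-110)*(6 + 185*(-110)) + (-22920 + 6742) = 6*(-110)*(6 - 20350) - 16178 = 6*(-110)*(-20344) - 16178 = 13427040 - 16178 = 13410862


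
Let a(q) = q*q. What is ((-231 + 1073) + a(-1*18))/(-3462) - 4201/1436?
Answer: -8109119/2485716 ≈ -3.2623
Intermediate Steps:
a(q) = q²
((-231 + 1073) + a(-1*18))/(-3462) - 4201/1436 = ((-231 + 1073) + (-1*18)²)/(-3462) - 4201/1436 = (842 + (-18)²)*(-1/3462) - 4201*1/1436 = (842 + 324)*(-1/3462) - 4201/1436 = 1166*(-1/3462) - 4201/1436 = -583/1731 - 4201/1436 = -8109119/2485716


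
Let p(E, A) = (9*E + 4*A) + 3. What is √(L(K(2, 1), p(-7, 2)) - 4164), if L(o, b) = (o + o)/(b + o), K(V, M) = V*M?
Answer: I*√104102/5 ≈ 64.53*I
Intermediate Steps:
p(E, A) = 3 + 4*A + 9*E (p(E, A) = (4*A + 9*E) + 3 = 3 + 4*A + 9*E)
K(V, M) = M*V
L(o, b) = 2*o/(b + o) (L(o, b) = (2*o)/(b + o) = 2*o/(b + o))
√(L(K(2, 1), p(-7, 2)) - 4164) = √(2*(1*2)/((3 + 4*2 + 9*(-7)) + 1*2) - 4164) = √(2*2/((3 + 8 - 63) + 2) - 4164) = √(2*2/(-52 + 2) - 4164) = √(2*2/(-50) - 4164) = √(2*2*(-1/50) - 4164) = √(-2/25 - 4164) = √(-104102/25) = I*√104102/5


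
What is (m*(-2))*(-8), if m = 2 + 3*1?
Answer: 80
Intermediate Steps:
m = 5 (m = 2 + 3 = 5)
(m*(-2))*(-8) = (5*(-2))*(-8) = -10*(-8) = 80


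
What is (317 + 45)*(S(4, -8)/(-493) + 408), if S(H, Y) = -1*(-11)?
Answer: 72810146/493 ≈ 1.4769e+5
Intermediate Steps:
S(H, Y) = 11
(317 + 45)*(S(4, -8)/(-493) + 408) = (317 + 45)*(11/(-493) + 408) = 362*(11*(-1/493) + 408) = 362*(-11/493 + 408) = 362*(201133/493) = 72810146/493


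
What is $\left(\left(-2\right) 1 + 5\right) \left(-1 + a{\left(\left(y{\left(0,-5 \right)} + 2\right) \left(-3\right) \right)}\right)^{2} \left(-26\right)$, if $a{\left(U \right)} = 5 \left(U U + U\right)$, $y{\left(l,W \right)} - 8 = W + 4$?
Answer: $-960420318$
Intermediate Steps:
$y{\left(l,W \right)} = 12 + W$ ($y{\left(l,W \right)} = 8 + \left(W + 4\right) = 8 + \left(4 + W\right) = 12 + W$)
$a{\left(U \right)} = 5 U + 5 U^{2}$ ($a{\left(U \right)} = 5 \left(U^{2} + U\right) = 5 \left(U + U^{2}\right) = 5 U + 5 U^{2}$)
$\left(\left(-2\right) 1 + 5\right) \left(-1 + a{\left(\left(y{\left(0,-5 \right)} + 2\right) \left(-3\right) \right)}\right)^{2} \left(-26\right) = \left(\left(-2\right) 1 + 5\right) \left(-1 + 5 \left(\left(12 - 5\right) + 2\right) \left(-3\right) \left(1 + \left(\left(12 - 5\right) + 2\right) \left(-3\right)\right)\right)^{2} \left(-26\right) = \left(-2 + 5\right) \left(-1 + 5 \left(7 + 2\right) \left(-3\right) \left(1 + \left(7 + 2\right) \left(-3\right)\right)\right)^{2} \left(-26\right) = 3 \left(-1 + 5 \cdot 9 \left(-3\right) \left(1 + 9 \left(-3\right)\right)\right)^{2} \left(-26\right) = 3 \left(-1 + 5 \left(-27\right) \left(1 - 27\right)\right)^{2} \left(-26\right) = 3 \left(-1 + 5 \left(-27\right) \left(-26\right)\right)^{2} \left(-26\right) = 3 \left(-1 + 3510\right)^{2} \left(-26\right) = 3 \cdot 3509^{2} \left(-26\right) = 3 \cdot 12313081 \left(-26\right) = 36939243 \left(-26\right) = -960420318$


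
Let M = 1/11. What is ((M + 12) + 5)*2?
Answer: 376/11 ≈ 34.182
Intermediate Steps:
M = 1/11 ≈ 0.090909
((M + 12) + 5)*2 = ((1/11 + 12) + 5)*2 = (133/11 + 5)*2 = (188/11)*2 = 376/11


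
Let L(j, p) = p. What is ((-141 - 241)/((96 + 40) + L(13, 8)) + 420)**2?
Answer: 902942401/5184 ≈ 1.7418e+5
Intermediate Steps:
((-141 - 241)/((96 + 40) + L(13, 8)) + 420)**2 = ((-141 - 241)/((96 + 40) + 8) + 420)**2 = (-382/(136 + 8) + 420)**2 = (-382/144 + 420)**2 = (-382*1/144 + 420)**2 = (-191/72 + 420)**2 = (30049/72)**2 = 902942401/5184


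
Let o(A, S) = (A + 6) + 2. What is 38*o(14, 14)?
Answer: 836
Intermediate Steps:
o(A, S) = 8 + A (o(A, S) = (6 + A) + 2 = 8 + A)
38*o(14, 14) = 38*(8 + 14) = 38*22 = 836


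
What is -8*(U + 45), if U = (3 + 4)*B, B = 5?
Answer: -640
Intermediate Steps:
U = 35 (U = (3 + 4)*5 = 7*5 = 35)
-8*(U + 45) = -8*(35 + 45) = -8*80 = -640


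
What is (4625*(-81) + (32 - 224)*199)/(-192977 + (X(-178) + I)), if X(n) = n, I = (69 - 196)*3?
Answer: 137611/64512 ≈ 2.1331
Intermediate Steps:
I = -381 (I = -127*3 = -381)
(4625*(-81) + (32 - 224)*199)/(-192977 + (X(-178) + I)) = (4625*(-81) + (32 - 224)*199)/(-192977 + (-178 - 381)) = (-374625 - 192*199)/(-192977 - 559) = (-374625 - 38208)/(-193536) = -412833*(-1/193536) = 137611/64512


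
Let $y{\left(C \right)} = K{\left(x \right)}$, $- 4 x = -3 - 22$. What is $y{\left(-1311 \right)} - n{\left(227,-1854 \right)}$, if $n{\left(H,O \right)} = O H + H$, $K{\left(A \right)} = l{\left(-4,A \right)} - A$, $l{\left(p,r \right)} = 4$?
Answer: $\frac{1682515}{4} \approx 4.2063 \cdot 10^{5}$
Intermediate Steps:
$x = \frac{25}{4}$ ($x = - \frac{-3 - 22}{4} = \left(- \frac{1}{4}\right) \left(-25\right) = \frac{25}{4} \approx 6.25$)
$K{\left(A \right)} = 4 - A$
$y{\left(C \right)} = - \frac{9}{4}$ ($y{\left(C \right)} = 4 - \frac{25}{4} = - \frac{9}{4}$)
$n{\left(H,O \right)} = H + H O$ ($n{\left(H,O \right)} = H O + H = H + H O$)
$y{\left(-1311 \right)} - n{\left(227,-1854 \right)} = - \frac{9}{4} - 227 \left(1 - 1854\right) = - \frac{9}{4} - 227 \left(-1853\right) = - \frac{9}{4} - -420631 = - \frac{9}{4} + 420631 = \frac{1682515}{4}$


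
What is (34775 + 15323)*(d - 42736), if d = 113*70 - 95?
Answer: -1749472258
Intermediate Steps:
d = 7815 (d = 7910 - 95 = 7815)
(34775 + 15323)*(d - 42736) = (34775 + 15323)*(7815 - 42736) = 50098*(-34921) = -1749472258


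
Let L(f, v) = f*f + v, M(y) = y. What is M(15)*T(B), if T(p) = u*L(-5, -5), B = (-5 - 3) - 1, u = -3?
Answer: -900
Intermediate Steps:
L(f, v) = v + f² (L(f, v) = f² + v = v + f²)
B = -9 (B = -8 - 1 = -9)
T(p) = -60 (T(p) = -3*(-5 + (-5)²) = -3*(-5 + 25) = -3*20 = -60)
M(15)*T(B) = 15*(-60) = -900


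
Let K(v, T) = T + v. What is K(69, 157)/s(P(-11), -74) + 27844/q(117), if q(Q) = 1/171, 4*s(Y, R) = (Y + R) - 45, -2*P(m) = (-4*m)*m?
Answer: 585643756/123 ≈ 4.7613e+6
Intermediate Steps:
P(m) = 2*m² (P(m) = -(-4*m)*m/2 = -(-2)*m² = 2*m²)
s(Y, R) = -45/4 + R/4 + Y/4 (s(Y, R) = ((Y + R) - 45)/4 = ((R + Y) - 45)/4 = (-45 + R + Y)/4 = -45/4 + R/4 + Y/4)
q(Q) = 1/171
K(69, 157)/s(P(-11), -74) + 27844/q(117) = (157 + 69)/(-45/4 + (¼)*(-74) + (2*(-11)²)/4) + 27844/(1/171) = 226/(-45/4 - 37/2 + (2*121)/4) + 27844*171 = 226/(-45/4 - 37/2 + (¼)*242) + 4761324 = 226/(-45/4 - 37/2 + 121/2) + 4761324 = 226/(123/4) + 4761324 = 226*(4/123) + 4761324 = 904/123 + 4761324 = 585643756/123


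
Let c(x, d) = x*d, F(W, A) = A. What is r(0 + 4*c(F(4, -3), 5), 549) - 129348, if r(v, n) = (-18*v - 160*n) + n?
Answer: -215559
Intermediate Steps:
c(x, d) = d*x
r(v, n) = -159*n - 18*v (r(v, n) = (-160*n - 18*v) + n = -159*n - 18*v)
r(0 + 4*c(F(4, -3), 5), 549) - 129348 = (-159*549 - 18*(0 + 4*(5*(-3)))) - 129348 = (-87291 - 18*(0 + 4*(-15))) - 129348 = (-87291 - 18*(0 - 60)) - 129348 = (-87291 - 18*(-60)) - 129348 = (-87291 + 1080) - 129348 = -86211 - 129348 = -215559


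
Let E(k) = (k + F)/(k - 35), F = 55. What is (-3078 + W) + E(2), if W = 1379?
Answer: -18708/11 ≈ -1700.7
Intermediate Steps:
E(k) = (55 + k)/(-35 + k) (E(k) = (k + 55)/(k - 35) = (55 + k)/(-35 + k))
(-3078 + W) + E(2) = (-3078 + 1379) + (55 + 2)/(-35 + 2) = -1699 + 57/(-33) = -1699 - 1/33*57 = -1699 - 19/11 = -18708/11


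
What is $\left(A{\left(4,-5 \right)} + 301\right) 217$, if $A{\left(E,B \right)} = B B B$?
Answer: $38192$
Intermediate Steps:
$A{\left(E,B \right)} = B^{3}$ ($A{\left(E,B \right)} = B^{2} B = B^{3}$)
$\left(A{\left(4,-5 \right)} + 301\right) 217 = \left(\left(-5\right)^{3} + 301\right) 217 = \left(-125 + 301\right) 217 = 176 \cdot 217 = 38192$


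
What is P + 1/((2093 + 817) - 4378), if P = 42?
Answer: 61655/1468 ≈ 41.999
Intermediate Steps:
P + 1/((2093 + 817) - 4378) = 42 + 1/((2093 + 817) - 4378) = 42 + 1/(2910 - 4378) = 42 + 1/(-1468) = 42 - 1/1468 = 61655/1468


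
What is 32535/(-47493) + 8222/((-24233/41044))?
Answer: -593627968677/42625847 ≈ -13926.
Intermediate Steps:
32535/(-47493) + 8222/((-24233/41044)) = 32535*(-1/47493) + 8222/((-24233*1/41044)) = -1205/1759 + 8222/(-24233/41044) = -1205/1759 + 8222*(-41044/24233) = -1205/1759 - 337463768/24233 = -593627968677/42625847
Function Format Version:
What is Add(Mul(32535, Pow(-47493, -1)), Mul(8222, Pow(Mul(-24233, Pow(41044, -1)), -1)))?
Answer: Rational(-593627968677, 42625847) ≈ -13926.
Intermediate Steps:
Add(Mul(32535, Pow(-47493, -1)), Mul(8222, Pow(Mul(-24233, Pow(41044, -1)), -1))) = Add(Mul(32535, Rational(-1, 47493)), Mul(8222, Pow(Mul(-24233, Rational(1, 41044)), -1))) = Add(Rational(-1205, 1759), Mul(8222, Pow(Rational(-24233, 41044), -1))) = Add(Rational(-1205, 1759), Mul(8222, Rational(-41044, 24233))) = Add(Rational(-1205, 1759), Rational(-337463768, 24233)) = Rational(-593627968677, 42625847)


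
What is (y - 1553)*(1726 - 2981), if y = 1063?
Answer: 614950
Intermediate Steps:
(y - 1553)*(1726 - 2981) = (1063 - 1553)*(1726 - 2981) = -490*(-1255) = 614950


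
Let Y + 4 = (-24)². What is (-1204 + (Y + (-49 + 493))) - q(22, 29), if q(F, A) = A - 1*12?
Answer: -205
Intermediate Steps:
q(F, A) = -12 + A (q(F, A) = A - 12 = -12 + A)
Y = 572 (Y = -4 + (-24)² = -4 + 576 = 572)
(-1204 + (Y + (-49 + 493))) - q(22, 29) = (-1204 + (572 + (-49 + 493))) - (-12 + 29) = (-1204 + (572 + 444)) - 1*17 = (-1204 + 1016) - 17 = -188 - 17 = -205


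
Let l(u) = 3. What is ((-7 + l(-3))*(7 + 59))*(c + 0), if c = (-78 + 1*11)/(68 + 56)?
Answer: 4422/31 ≈ 142.65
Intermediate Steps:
c = -67/124 (c = (-78 + 11)/124 = -67*1/124 = -67/124 ≈ -0.54032)
((-7 + l(-3))*(7 + 59))*(c + 0) = ((-7 + 3)*(7 + 59))*(-67/124 + 0) = -4*66*(-67/124) = -264*(-67/124) = 4422/31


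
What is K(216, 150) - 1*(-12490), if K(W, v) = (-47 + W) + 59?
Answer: 12718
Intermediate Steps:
K(W, v) = 12 + W
K(216, 150) - 1*(-12490) = (12 + 216) - 1*(-12490) = 228 + 12490 = 12718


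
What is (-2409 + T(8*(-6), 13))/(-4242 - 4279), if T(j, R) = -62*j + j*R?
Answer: 57/8521 ≈ 0.0066894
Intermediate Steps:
T(j, R) = -62*j + R*j
(-2409 + T(8*(-6), 13))/(-4242 - 4279) = (-2409 + (8*(-6))*(-62 + 13))/(-4242 - 4279) = (-2409 - 48*(-49))/(-8521) = (-2409 + 2352)*(-1/8521) = -57*(-1/8521) = 57/8521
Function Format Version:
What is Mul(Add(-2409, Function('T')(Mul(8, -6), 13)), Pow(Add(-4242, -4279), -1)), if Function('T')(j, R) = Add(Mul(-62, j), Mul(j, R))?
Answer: Rational(57, 8521) ≈ 0.0066894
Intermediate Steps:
Function('T')(j, R) = Add(Mul(-62, j), Mul(R, j))
Mul(Add(-2409, Function('T')(Mul(8, -6), 13)), Pow(Add(-4242, -4279), -1)) = Mul(Add(-2409, Mul(Mul(8, -6), Add(-62, 13))), Pow(Add(-4242, -4279), -1)) = Mul(Add(-2409, Mul(-48, -49)), Pow(-8521, -1)) = Mul(Add(-2409, 2352), Rational(-1, 8521)) = Mul(-57, Rational(-1, 8521)) = Rational(57, 8521)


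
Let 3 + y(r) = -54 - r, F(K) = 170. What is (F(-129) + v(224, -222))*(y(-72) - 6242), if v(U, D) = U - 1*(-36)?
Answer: -2677610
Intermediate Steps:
v(U, D) = 36 + U (v(U, D) = U + 36 = 36 + U)
y(r) = -57 - r (y(r) = -3 + (-54 - r) = -57 - r)
(F(-129) + v(224, -222))*(y(-72) - 6242) = (170 + (36 + 224))*((-57 - 1*(-72)) - 6242) = (170 + 260)*((-57 + 72) - 6242) = 430*(15 - 6242) = 430*(-6227) = -2677610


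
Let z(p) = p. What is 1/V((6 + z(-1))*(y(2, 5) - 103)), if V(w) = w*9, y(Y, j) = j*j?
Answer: -1/3510 ≈ -0.00028490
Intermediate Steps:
y(Y, j) = j²
V(w) = 9*w
1/V((6 + z(-1))*(y(2, 5) - 103)) = 1/(9*((6 - 1)*(5² - 103))) = 1/(9*(5*(25 - 103))) = 1/(9*(5*(-78))) = 1/(9*(-390)) = 1/(-3510) = -1/3510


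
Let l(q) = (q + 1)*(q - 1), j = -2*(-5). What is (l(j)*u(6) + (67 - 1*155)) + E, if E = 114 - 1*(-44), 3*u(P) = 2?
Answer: 136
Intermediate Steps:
u(P) = 2/3 (u(P) = (1/3)*2 = 2/3)
j = 10
l(q) = (1 + q)*(-1 + q)
E = 158 (E = 114 + 44 = 158)
(l(j)*u(6) + (67 - 1*155)) + E = ((-1 + 10**2)*(2/3) + (67 - 1*155)) + 158 = ((-1 + 100)*(2/3) + (67 - 155)) + 158 = (99*(2/3) - 88) + 158 = (66 - 88) + 158 = -22 + 158 = 136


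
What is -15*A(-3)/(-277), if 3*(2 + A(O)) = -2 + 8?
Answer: 0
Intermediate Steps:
A(O) = 0 (A(O) = -2 + (-2 + 8)/3 = -2 + (⅓)*6 = -2 + 2 = 0)
-15*A(-3)/(-277) = -0/(-277) = -0*(-1)/277 = -15*0 = 0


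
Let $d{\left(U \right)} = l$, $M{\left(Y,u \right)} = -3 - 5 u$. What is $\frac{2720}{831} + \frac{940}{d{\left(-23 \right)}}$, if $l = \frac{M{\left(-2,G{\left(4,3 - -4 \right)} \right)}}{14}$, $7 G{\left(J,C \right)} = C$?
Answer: $- \frac{1364275}{831} \approx -1641.7$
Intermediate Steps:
$G{\left(J,C \right)} = \frac{C}{7}$
$l = - \frac{4}{7}$ ($l = \frac{-3 - 5 \frac{3 - -4}{7}}{14} = \left(-3 - 5 \frac{3 + 4}{7}\right) \frac{1}{14} = \left(-3 - 5 \cdot \frac{1}{7} \cdot 7\right) \frac{1}{14} = \left(-3 - 5\right) \frac{1}{14} = \left(-8\right) \frac{1}{14} = - \frac{4}{7} \approx -0.57143$)
$d{\left(U \right)} = - \frac{4}{7}$
$\frac{2720}{831} + \frac{940}{d{\left(-23 \right)}} = \frac{2720}{831} + \frac{940}{- \frac{4}{7}} = 2720 \cdot \frac{1}{831} + 940 \left(- \frac{7}{4}\right) = \frac{2720}{831} - 1645 = - \frac{1364275}{831}$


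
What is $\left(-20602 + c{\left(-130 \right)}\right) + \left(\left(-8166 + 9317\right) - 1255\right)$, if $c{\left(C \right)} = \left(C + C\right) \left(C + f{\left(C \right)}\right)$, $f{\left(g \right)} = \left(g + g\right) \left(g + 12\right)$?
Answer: $-7963706$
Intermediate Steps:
$f{\left(g \right)} = 2 g \left(12 + g\right)$
$c{\left(C \right)} = 2 C \left(C + 2 C \left(12 + C\right)\right)$ ($c{\left(C \right)} = \left(C + C\right) \left(C + 2 C \left(12 + C\right)\right) = 2 C \left(C + 2 C \left(12 + C\right)\right)$)
$\left(-20602 + c{\left(-130 \right)}\right) + \left(\left(-8166 + 9317\right) - 1255\right) = \left(-20602 + \left(-130\right)^{2} \left(50 + 4 \left(-130\right)\right)\right) + \left(\left(-8166 + 9317\right) - 1255\right) = \left(-20602 + 16900 \left(50 - 520\right)\right) + \left(1151 - 1255\right) = \left(-20602 + 16900 \left(-470\right)\right) - 104 = \left(-20602 - 7943000\right) - 104 = -7963602 - 104 = -7963706$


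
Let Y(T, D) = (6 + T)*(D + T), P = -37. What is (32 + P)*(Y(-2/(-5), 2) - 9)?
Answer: -159/5 ≈ -31.800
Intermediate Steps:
(32 + P)*(Y(-2/(-5), 2) - 9) = (32 - 37)*(((-2/(-5))² + 6*2 + 6*(-2/(-5)) + 2*(-2/(-5))) - 9) = -5*(((-2*(-⅕))² + 12 + 6*(-2*(-⅕)) + 2*(-2*(-⅕))) - 9) = -5*(((⅖)² + 12 + 6*(⅖) + 2*(⅖)) - 9) = -5*((4/25 + 12 + 12/5 + ⅘) - 9) = -5*(384/25 - 9) = -5*159/25 = -159/5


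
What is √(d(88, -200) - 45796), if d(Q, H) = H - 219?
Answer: 3*I*√5135 ≈ 214.98*I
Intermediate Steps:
d(Q, H) = -219 + H
√(d(88, -200) - 45796) = √((-219 - 200) - 45796) = √(-419 - 45796) = √(-46215) = 3*I*√5135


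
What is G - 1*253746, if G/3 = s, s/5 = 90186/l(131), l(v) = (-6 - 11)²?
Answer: -71979804/289 ≈ -2.4907e+5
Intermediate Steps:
l(v) = 289 (l(v) = (-17)² = 289)
s = 450930/289 (s = 5*(90186/289) = 450930/289 ≈ 1560.3)
G = 1352790/289 (G = 3*(450930/289) = 1352790/289 ≈ 4680.9)
G - 1*253746 = 1352790/289 - 1*253746 = 1352790/289 - 253746 = -71979804/289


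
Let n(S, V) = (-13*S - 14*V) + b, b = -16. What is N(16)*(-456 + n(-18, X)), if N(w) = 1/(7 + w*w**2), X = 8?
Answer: -350/4103 ≈ -0.085303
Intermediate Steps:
N(w) = 1/(7 + w**3)
n(S, V) = -16 - 14*V - 13*S (n(S, V) = (-13*S - 14*V) - 16 = (-14*V - 13*S) - 16 = -16 - 14*V - 13*S)
N(16)*(-456 + n(-18, X)) = (-456 + (-16 - 14*8 - 13*(-18)))/(7 + 16**3) = (-456 + (-16 - 112 + 234))/(7 + 4096) = (-456 + 106)/4103 = (1/4103)*(-350) = -350/4103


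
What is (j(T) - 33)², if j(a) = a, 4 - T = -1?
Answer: 784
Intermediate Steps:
T = 5 (T = 4 - 1*(-1) = 4 + 1 = 5)
(j(T) - 33)² = (5 - 33)² = (-28)² = 784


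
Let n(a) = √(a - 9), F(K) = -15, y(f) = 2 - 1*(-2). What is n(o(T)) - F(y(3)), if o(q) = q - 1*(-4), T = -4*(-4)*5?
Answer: 15 + 5*√3 ≈ 23.660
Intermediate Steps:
y(f) = 4 (y(f) = 2 + 2 = 4)
T = 80 (T = 16*5 = 80)
o(q) = 4 + q (o(q) = q + 4 = 4 + q)
n(a) = √(-9 + a)
n(o(T)) - F(y(3)) = √(-9 + (4 + 80)) - 1*(-15) = √(-9 + 84) + 15 = √75 + 15 = 5*√3 + 15 = 15 + 5*√3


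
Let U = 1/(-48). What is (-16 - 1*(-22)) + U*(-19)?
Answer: 307/48 ≈ 6.3958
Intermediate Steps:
U = -1/48 ≈ -0.020833
(-16 - 1*(-22)) + U*(-19) = (-16 - 1*(-22)) - 1/48*(-19) = (-16 + 22) + 19/48 = 6 + 19/48 = 307/48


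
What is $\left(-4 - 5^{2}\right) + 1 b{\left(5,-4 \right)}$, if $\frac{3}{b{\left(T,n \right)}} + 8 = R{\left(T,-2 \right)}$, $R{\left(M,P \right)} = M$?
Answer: $-30$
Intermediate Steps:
$b{\left(T,n \right)} = \frac{3}{-8 + T}$
$\left(-4 - 5^{2}\right) + 1 b{\left(5,-4 \right)} = \left(-4 - 5^{2}\right) + 1 \frac{3}{-8 + 5} = \left(-4 - 25\right) + 1 \frac{3}{-3} = \left(-4 - 25\right) + 1 \cdot 3 \left(- \frac{1}{3}\right) = -29 + 1 \left(-1\right) = -29 - 1 = -30$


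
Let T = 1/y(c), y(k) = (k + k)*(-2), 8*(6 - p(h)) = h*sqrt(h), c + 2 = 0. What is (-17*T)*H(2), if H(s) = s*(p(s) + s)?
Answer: -34 + 17*sqrt(2)/16 ≈ -32.497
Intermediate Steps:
c = -2 (c = -2 + 0 = -2)
p(h) = 6 - h**(3/2)/8 (p(h) = 6 - h*sqrt(h)/8 = 6 - h**(3/2)/8)
y(k) = -4*k (y(k) = (2*k)*(-2) = -4*k)
T = 1/8 (T = 1/(-4*(-2)) = 1/8 ≈ 0.12500)
H(s) = s*(6 + s - s**(3/2)/8) (H(s) = s*((6 - s**(3/2)/8) + s) = s*(6 + s - s**(3/2)/8))
(-17*T)*H(2) = (-17*1/8)*((1/8)*2*(48 - 2**(3/2) + 8*2)) = -17*2*(48 - 2*sqrt(2) + 16)/64 = -17*2*(64 - 2*sqrt(2))/64 = -17*(16 - sqrt(2)/2)/8 = -34 + 17*sqrt(2)/16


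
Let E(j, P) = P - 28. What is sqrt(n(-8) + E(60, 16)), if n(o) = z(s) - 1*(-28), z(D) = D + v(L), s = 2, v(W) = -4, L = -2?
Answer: sqrt(14) ≈ 3.7417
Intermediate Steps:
z(D) = -4 + D (z(D) = D - 4 = -4 + D)
E(j, P) = -28 + P
n(o) = 26 (n(o) = (-4 + 2) - 1*(-28) = -2 + 28 = 26)
sqrt(n(-8) + E(60, 16)) = sqrt(26 + (-28 + 16)) = sqrt(26 - 12) = sqrt(14)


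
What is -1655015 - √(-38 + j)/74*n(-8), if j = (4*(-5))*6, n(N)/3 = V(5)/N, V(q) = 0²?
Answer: -1655015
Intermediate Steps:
V(q) = 0
n(N) = 0 (n(N) = 3*(0/N) = 3*0 = 0)
j = -120 (j = -20*6 = -120)
-1655015 - √(-38 + j)/74*n(-8) = -1655015 - √(-38 - 120)/74*0 = -1655015 - √(-158)/74*0 = -1655015 - (I*√158)/74*0 = -1655015 - I*√158/74*0 = -1655015 - 1*0 = -1655015 + 0 = -1655015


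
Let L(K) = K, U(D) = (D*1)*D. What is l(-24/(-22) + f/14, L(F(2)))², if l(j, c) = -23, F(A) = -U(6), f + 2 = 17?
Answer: 529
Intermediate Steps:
f = 15 (f = -2 + 17 = 15)
U(D) = D² (U(D) = D*D = D²)
F(A) = -36 (F(A) = -1*6² = -1*36 = -36)
l(-24/(-22) + f/14, L(F(2)))² = (-23)² = 529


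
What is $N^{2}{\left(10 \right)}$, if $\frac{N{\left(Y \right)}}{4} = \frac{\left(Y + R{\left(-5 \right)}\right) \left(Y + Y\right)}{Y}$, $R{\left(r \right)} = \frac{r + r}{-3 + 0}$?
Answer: $\frac{102400}{9} \approx 11378.0$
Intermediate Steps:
$R{\left(r \right)} = - \frac{2 r}{3}$ ($R{\left(r \right)} = \frac{2 r}{-3} = 2 r \left(- \frac{1}{3}\right) = - \frac{2 r}{3}$)
$N{\left(Y \right)} = \frac{80}{3} + 8 Y$ ($N{\left(Y \right)} = 4 \frac{\left(Y - - \frac{10}{3}\right) \left(Y + Y\right)}{Y} = 4 \frac{\left(Y + \frac{10}{3}\right) 2 Y}{Y} = 4 \frac{\left(\frac{10}{3} + Y\right) 2 Y}{Y} = 4 \frac{2 Y \left(\frac{10}{3} + Y\right)}{Y} = 4 \left(\frac{20}{3} + 2 Y\right) = \frac{80}{3} + 8 Y$)
$N^{2}{\left(10 \right)} = \left(\frac{80}{3} + 8 \cdot 10\right)^{2} = \left(\frac{80}{3} + 80\right)^{2} = \left(\frac{320}{3}\right)^{2} = \frac{102400}{9}$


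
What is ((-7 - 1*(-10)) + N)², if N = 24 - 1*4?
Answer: 529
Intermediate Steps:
N = 20 (N = 24 - 4 = 20)
((-7 - 1*(-10)) + N)² = ((-7 - 1*(-10)) + 20)² = ((-7 + 10) + 20)² = (3 + 20)² = 23² = 529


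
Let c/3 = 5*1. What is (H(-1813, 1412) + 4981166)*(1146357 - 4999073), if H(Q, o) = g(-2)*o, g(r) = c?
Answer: -19272618471736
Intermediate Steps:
c = 15 (c = 3*(5*1) = 3*5 = 15)
g(r) = 15
H(Q, o) = 15*o
(H(-1813, 1412) + 4981166)*(1146357 - 4999073) = (15*1412 + 4981166)*(1146357 - 4999073) = (21180 + 4981166)*(-3852716) = 5002346*(-3852716) = -19272618471736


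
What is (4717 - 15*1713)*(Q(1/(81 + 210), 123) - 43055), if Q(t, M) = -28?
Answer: 903795174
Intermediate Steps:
(4717 - 15*1713)*(Q(1/(81 + 210), 123) - 43055) = (4717 - 15*1713)*(-28 - 43055) = (4717 - 25695)*(-43083) = -20978*(-43083) = 903795174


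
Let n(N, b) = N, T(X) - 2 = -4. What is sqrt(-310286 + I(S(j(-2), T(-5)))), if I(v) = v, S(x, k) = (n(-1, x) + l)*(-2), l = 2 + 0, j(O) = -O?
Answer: 4*I*sqrt(19393) ≈ 557.04*I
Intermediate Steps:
l = 2
T(X) = -2 (T(X) = 2 - 4 = -2)
S(x, k) = -2 (S(x, k) = (-1 + 2)*(-2) = 1*(-2) = -2)
sqrt(-310286 + I(S(j(-2), T(-5)))) = sqrt(-310286 - 2) = sqrt(-310288) = 4*I*sqrt(19393)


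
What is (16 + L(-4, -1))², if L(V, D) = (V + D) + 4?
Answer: 225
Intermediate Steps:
L(V, D) = 4 + D + V (L(V, D) = (D + V) + 4 = 4 + D + V)
(16 + L(-4, -1))² = (16 + (4 - 1 - 4))² = (16 - 1)² = 15² = 225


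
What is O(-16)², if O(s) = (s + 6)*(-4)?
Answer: 1600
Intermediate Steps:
O(s) = -24 - 4*s (O(s) = (6 + s)*(-4) = -24 - 4*s)
O(-16)² = (-24 - 4*(-16))² = (-24 + 64)² = 40² = 1600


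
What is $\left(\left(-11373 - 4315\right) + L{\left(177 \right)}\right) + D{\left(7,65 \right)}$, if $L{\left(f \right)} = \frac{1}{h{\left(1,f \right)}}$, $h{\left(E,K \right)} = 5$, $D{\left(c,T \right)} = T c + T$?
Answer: $- \frac{75839}{5} \approx -15168.0$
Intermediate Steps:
$D{\left(c,T \right)} = T + T c$
$L{\left(f \right)} = \frac{1}{5}$
$\left(\left(-11373 - 4315\right) + L{\left(177 \right)}\right) + D{\left(7,65 \right)} = \left(\left(-11373 - 4315\right) + \frac{1}{5}\right) + 65 \left(1 + 7\right) = \left(-15688 + \frac{1}{5}\right) + 65 \cdot 8 = - \frac{78439}{5} + 520 = - \frac{75839}{5}$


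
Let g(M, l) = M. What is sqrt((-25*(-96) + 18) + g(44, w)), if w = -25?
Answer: sqrt(2462) ≈ 49.619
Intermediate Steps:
sqrt((-25*(-96) + 18) + g(44, w)) = sqrt((-25*(-96) + 18) + 44) = sqrt((2400 + 18) + 44) = sqrt(2418 + 44) = sqrt(2462)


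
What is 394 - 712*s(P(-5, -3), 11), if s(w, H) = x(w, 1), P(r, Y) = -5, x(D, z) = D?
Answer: 3954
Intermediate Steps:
s(w, H) = w
394 - 712*s(P(-5, -3), 11) = 394 - 712*(-5) = 394 + 3560 = 3954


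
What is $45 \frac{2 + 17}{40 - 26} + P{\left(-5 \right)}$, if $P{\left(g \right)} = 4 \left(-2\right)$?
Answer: $\frac{743}{14} \approx 53.071$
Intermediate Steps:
$P{\left(g \right)} = -8$
$45 \frac{2 + 17}{40 - 26} + P{\left(-5 \right)} = 45 \frac{2 + 17}{40 - 26} - 8 = 45 \cdot \frac{19}{14} - 8 = \frac{855}{14} - 8 = \frac{743}{14}$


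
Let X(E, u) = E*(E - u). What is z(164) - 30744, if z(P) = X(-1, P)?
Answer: -30579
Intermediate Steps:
z(P) = 1 + P (z(P) = -(-1 - P) = 1 + P)
z(164) - 30744 = (1 + 164) - 30744 = 165 - 30744 = -30579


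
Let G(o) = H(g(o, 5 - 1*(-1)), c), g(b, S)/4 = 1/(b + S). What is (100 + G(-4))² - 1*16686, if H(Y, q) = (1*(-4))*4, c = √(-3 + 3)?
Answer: -9630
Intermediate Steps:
g(b, S) = 4/(S + b) (g(b, S) = 4/(b + S) = 4/(S + b))
c = 0 (c = √0 = 0)
H(Y, q) = -16 (H(Y, q) = -4*4 = -16)
G(o) = -16
(100 + G(-4))² - 1*16686 = (100 - 16)² - 1*16686 = 84² - 16686 = 7056 - 16686 = -9630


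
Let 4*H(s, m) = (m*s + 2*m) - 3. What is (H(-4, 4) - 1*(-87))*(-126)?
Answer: -21231/2 ≈ -10616.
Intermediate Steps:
H(s, m) = -3/4 + m/2 + m*s/4 (H(s, m) = ((m*s + 2*m) - 3)/4 = ((2*m + m*s) - 3)/4 = (-3 + 2*m + m*s)/4 = -3/4 + m/2 + m*s/4)
(H(-4, 4) - 1*(-87))*(-126) = ((-3/4 + (1/2)*4 + (1/4)*4*(-4)) - 1*(-87))*(-126) = ((-3/4 + 2 - 4) + 87)*(-126) = (-11/4 + 87)*(-126) = (337/4)*(-126) = -21231/2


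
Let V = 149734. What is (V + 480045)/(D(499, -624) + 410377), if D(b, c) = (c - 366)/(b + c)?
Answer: 15744475/10259623 ≈ 1.5346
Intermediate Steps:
D(b, c) = (-366 + c)/(b + c)
(V + 480045)/(D(499, -624) + 410377) = (149734 + 480045)/((-366 - 624)/(499 - 624) + 410377) = 629779/(-990/(-125) + 410377) = 629779/(-1/125*(-990) + 410377) = 629779/(198/25 + 410377) = 629779/(10259623/25) = 629779*(25/10259623) = 15744475/10259623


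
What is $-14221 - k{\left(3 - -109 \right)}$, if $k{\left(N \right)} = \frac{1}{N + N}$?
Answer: $- \frac{3185505}{224} \approx -14221.0$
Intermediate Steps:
$k{\left(N \right)} = \frac{1}{2 N}$
$-14221 - k{\left(3 - -109 \right)} = -14221 - \frac{1}{2 \left(3 - -109\right)} = -14221 - \frac{1}{2 \left(3 + 109\right)} = -14221 - \frac{1}{2 \cdot 112} = -14221 - \frac{1}{2} \cdot \frac{1}{112} = -14221 - \frac{1}{224} = - \frac{3185505}{224}$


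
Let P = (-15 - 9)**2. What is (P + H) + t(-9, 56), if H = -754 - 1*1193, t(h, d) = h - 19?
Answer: -1399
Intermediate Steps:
t(h, d) = -19 + h
H = -1947 (H = -754 - 1193 = -1947)
P = 576 (P = (-24)**2 = 576)
(P + H) + t(-9, 56) = (576 - 1947) + (-19 - 9) = -1371 - 28 = -1399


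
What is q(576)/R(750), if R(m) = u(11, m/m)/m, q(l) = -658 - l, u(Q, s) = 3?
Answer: -308500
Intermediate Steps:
R(m) = 3/m
q(576)/R(750) = (-658 - 1*576)/((3/750)) = (-658 - 576)/((3*(1/750))) = -1234/1/250 = -1234*250 = -308500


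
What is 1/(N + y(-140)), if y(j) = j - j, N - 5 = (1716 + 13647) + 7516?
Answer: 1/22884 ≈ 4.3699e-5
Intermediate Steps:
N = 22884 (N = 5 + ((1716 + 13647) + 7516) = 5 + (15363 + 7516) = 5 + 22879 = 22884)
y(j) = 0
1/(N + y(-140)) = 1/(22884 + 0) = 1/22884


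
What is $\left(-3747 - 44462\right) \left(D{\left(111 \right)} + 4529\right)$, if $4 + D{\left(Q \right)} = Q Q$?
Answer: $-812128814$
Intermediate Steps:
$D{\left(Q \right)} = -4 + Q^{2}$ ($D{\left(Q \right)} = -4 + Q Q = -4 + Q^{2}$)
$\left(-3747 - 44462\right) \left(D{\left(111 \right)} + 4529\right) = \left(-3747 - 44462\right) \left(\left(-4 + 111^{2}\right) + 4529\right) = - 48209 \left(\left(-4 + 12321\right) + 4529\right) = - 48209 \left(12317 + 4529\right) = \left(-48209\right) 16846 = -812128814$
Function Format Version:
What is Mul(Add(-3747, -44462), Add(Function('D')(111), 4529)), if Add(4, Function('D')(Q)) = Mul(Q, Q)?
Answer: -812128814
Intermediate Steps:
Function('D')(Q) = Add(-4, Pow(Q, 2)) (Function('D')(Q) = Add(-4, Mul(Q, Q)) = Add(-4, Pow(Q, 2)))
Mul(Add(-3747, -44462), Add(Function('D')(111), 4529)) = Mul(Add(-3747, -44462), Add(Add(-4, Pow(111, 2)), 4529)) = Mul(-48209, Add(Add(-4, 12321), 4529)) = Mul(-48209, Add(12317, 4529)) = Mul(-48209, 16846) = -812128814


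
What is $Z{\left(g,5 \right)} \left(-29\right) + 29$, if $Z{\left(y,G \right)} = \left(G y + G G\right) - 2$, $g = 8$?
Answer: $-1798$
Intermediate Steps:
$Z{\left(y,G \right)} = -2 + G^{2} + G y$ ($Z{\left(y,G \right)} = \left(G y + G^{2}\right) - 2 = \left(G^{2} + G y\right) - 2 = -2 + G^{2} + G y$)
$Z{\left(g,5 \right)} \left(-29\right) + 29 = \left(-2 + 5^{2} + 5 \cdot 8\right) \left(-29\right) + 29 = \left(-2 + 25 + 40\right) \left(-29\right) + 29 = 63 \left(-29\right) + 29 = -1827 + 29 = -1798$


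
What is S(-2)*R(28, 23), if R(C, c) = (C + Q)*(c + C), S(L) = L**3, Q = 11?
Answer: -15912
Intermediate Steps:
R(C, c) = (11 + C)*(C + c) (R(C, c) = (C + 11)*(c + C) = (11 + C)*(C + c))
S(-2)*R(28, 23) = (-2)**3*(28**2 + 11*28 + 11*23 + 28*23) = -8*(784 + 308 + 253 + 644) = -8*1989 = -15912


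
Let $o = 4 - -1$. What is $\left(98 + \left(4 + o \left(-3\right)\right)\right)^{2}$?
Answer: $7569$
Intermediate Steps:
$o = 5$ ($o = 4 + 1 = 5$)
$\left(98 + \left(4 + o \left(-3\right)\right)\right)^{2} = \left(98 + \left(4 + 5 \left(-3\right)\right)\right)^{2} = \left(98 + \left(4 - 15\right)\right)^{2} = \left(98 - 11\right)^{2} = 87^{2} = 7569$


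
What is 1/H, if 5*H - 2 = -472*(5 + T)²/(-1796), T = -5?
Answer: 5/2 ≈ 2.5000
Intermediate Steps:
H = ⅖ (H = ⅖ + (-472*(5 - 5)²/(-1796))/5 = ⅖ + (-472*0²*(-1/1796))/5 = ⅖ + (-472*0*(-1/1796))/5 = ⅖ + (0*(-1/1796))/5 = ⅖ + (⅕)*0 = ⅖ + 0 = ⅖ ≈ 0.40000)
1/H = 1/(⅖) = 5/2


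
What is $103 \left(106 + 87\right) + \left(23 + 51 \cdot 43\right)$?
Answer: $22095$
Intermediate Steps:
$103 \left(106 + 87\right) + \left(23 + 51 \cdot 43\right) = 103 \cdot 193 + \left(23 + 2193\right) = 19879 + 2216 = 22095$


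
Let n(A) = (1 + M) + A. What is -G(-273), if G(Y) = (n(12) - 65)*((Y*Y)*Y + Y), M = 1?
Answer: -1037681190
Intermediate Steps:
n(A) = 2 + A (n(A) = (1 + 1) + A = 2 + A)
G(Y) = -51*Y - 51*Y³ (G(Y) = ((2 + 12) - 65)*((Y*Y)*Y + Y) = (14 - 65)*(Y²*Y + Y) = -51*(Y³ + Y) = -51*(Y + Y³) = -51*Y - 51*Y³)
-G(-273) = -51*(-273)*(-1 - 1*(-273)²) = -51*(-273)*(-1 - 1*74529) = -51*(-273)*(-1 - 74529) = -51*(-273)*(-74530) = -1*1037681190 = -1037681190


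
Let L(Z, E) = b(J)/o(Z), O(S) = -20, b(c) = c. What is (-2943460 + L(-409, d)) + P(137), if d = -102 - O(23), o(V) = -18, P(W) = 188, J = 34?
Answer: -26489465/9 ≈ -2.9433e+6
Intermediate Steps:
d = -82 (d = -102 - 1*(-20) = -102 + 20 = -82)
L(Z, E) = -17/9 (L(Z, E) = 34/(-18) = 34*(-1/18) = -17/9)
(-2943460 + L(-409, d)) + P(137) = (-2943460 - 17/9) + 188 = -26491157/9 + 188 = -26489465/9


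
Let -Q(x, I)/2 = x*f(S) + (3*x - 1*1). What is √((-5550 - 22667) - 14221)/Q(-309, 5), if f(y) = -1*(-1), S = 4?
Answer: I*√42438/2474 ≈ 0.083268*I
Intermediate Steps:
f(y) = 1
Q(x, I) = 2 - 8*x (Q(x, I) = -2*(x*1 + (3*x - 1*1)) = -2*(x + (3*x - 1)) = -2*(x + (-1 + 3*x)) = -2*(-1 + 4*x) = 2 - 8*x)
√((-5550 - 22667) - 14221)/Q(-309, 5) = √((-5550 - 22667) - 14221)/(2 - 8*(-309)) = √(-28217 - 14221)/(2 + 2472) = √(-42438)/2474 = (I*√42438)*(1/2474) = I*√42438/2474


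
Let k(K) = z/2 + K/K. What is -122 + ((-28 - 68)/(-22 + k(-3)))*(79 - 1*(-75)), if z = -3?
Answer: 8026/15 ≈ 535.07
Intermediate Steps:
k(K) = -1/2 (k(K) = -3/2 + K/K = -3*1/2 + 1 = -3/2 + 1 = -1/2)
-122 + ((-28 - 68)/(-22 + k(-3)))*(79 - 1*(-75)) = -122 + ((-28 - 68)/(-22 - 1/2))*(79 - 1*(-75)) = -122 + (-96/(-45/2))*(79 + 75) = -122 - 96*(-2/45)*154 = -122 + (64/15)*154 = -122 + 9856/15 = 8026/15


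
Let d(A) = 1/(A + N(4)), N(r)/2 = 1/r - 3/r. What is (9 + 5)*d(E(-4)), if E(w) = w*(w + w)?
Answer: 14/31 ≈ 0.45161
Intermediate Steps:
N(r) = -4/r (N(r) = 2*(1/r - 3/r) = 2*(-2/r) = -4/r)
E(w) = 2*w**2 (E(w) = w*(2*w) = 2*w**2)
d(A) = 1/(-1 + A) (d(A) = 1/(A - 4/4) = 1/(A - 4*1/4) = 1/(A - 1) = 1/(-1 + A))
(9 + 5)*d(E(-4)) = (9 + 5)/(-1 + 2*(-4)**2) = 14/(-1 + 2*16) = 14/(-1 + 32) = 14/31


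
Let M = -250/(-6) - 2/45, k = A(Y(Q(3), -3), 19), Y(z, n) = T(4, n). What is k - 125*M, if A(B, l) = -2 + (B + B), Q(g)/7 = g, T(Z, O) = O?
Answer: -46897/9 ≈ -5210.8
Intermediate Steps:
Q(g) = 7*g
Y(z, n) = n
A(B, l) = -2 + 2*B
k = -8 (k = -2 + 2*(-3) = -2 - 6 = -8)
M = 1873/45 (M = -250*(-⅙) - 2*1/45 = 125/3 - 2/45 = 1873/45 ≈ 41.622)
k - 125*M = -8 - 125*1873/45 = -8 - 46825/9 = -46897/9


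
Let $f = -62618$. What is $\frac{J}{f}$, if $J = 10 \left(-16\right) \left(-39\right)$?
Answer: $- \frac{3120}{31309} \approx -0.099652$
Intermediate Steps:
$J = 6240$ ($J = \left(-160\right) \left(-39\right) = 6240$)
$\frac{J}{f} = \frac{6240}{-62618} = 6240 \left(- \frac{1}{62618}\right) = - \frac{3120}{31309}$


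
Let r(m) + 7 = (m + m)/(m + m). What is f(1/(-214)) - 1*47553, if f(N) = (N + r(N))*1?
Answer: -10177627/214 ≈ -47559.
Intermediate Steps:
r(m) = -6 (r(m) = -7 + (m + m)/(m + m) = -7 + (2*m)/((2*m)) = -7 + (2*m)*(1/(2*m)) = -7 + 1 = -6)
f(N) = -6 + N (f(N) = (N - 6)*1 = (-6 + N)*1 = -6 + N)
f(1/(-214)) - 1*47553 = (-6 + 1/(-214)) - 1*47553 = (-6 - 1/214) - 47553 = -1285/214 - 47553 = -10177627/214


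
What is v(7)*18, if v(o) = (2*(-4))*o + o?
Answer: -882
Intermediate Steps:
v(o) = -7*o (v(o) = -8*o + o = -7*o)
v(7)*18 = -7*7*18 = -49*18 = -882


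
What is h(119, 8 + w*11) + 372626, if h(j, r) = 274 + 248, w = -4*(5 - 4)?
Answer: 373148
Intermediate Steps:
w = -4 (w = -4*1 = -4)
h(j, r) = 522
h(119, 8 + w*11) + 372626 = 522 + 372626 = 373148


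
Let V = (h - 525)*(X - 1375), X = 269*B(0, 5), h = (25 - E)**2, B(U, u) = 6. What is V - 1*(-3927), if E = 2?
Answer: 4883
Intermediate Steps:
h = 529 (h = (25 - 1*2)**2 = (25 - 2)**2 = 23**2 = 529)
X = 1614 (X = 269*6 = 1614)
V = 956 (V = (529 - 525)*(1614 - 1375) = 4*239 = 956)
V - 1*(-3927) = 956 - 1*(-3927) = 956 + 3927 = 4883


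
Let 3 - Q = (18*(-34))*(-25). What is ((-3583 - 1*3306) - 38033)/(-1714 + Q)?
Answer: 44922/17011 ≈ 2.6408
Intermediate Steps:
Q = -15297 (Q = 3 - 18*(-34)*(-25) = 3 - (-612)*(-25) = 3 - 1*15300 = 3 - 15300 = -15297)
((-3583 - 1*3306) - 38033)/(-1714 + Q) = ((-3583 - 1*3306) - 38033)/(-1714 - 15297) = ((-3583 - 3306) - 38033)/(-17011) = (-6889 - 38033)*(-1/17011) = -44922*(-1/17011) = 44922/17011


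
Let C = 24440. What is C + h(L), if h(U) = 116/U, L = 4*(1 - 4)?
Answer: 73291/3 ≈ 24430.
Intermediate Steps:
L = -12 (L = 4*(-3) = -12)
C + h(L) = 24440 + 116/(-12) = 24440 + 116*(-1/12) = 24440 - 29/3 = 73291/3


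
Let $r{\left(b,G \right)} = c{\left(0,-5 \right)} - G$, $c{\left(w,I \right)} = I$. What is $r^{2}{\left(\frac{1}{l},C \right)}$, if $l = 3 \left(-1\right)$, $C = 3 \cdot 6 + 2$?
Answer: $625$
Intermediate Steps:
$C = 20$ ($C = 18 + 2 = 20$)
$l = -3$
$r{\left(b,G \right)} = -5 - G$
$r^{2}{\left(\frac{1}{l},C \right)} = \left(-5 - 20\right)^{2} = \left(-25\right)^{2} = 625$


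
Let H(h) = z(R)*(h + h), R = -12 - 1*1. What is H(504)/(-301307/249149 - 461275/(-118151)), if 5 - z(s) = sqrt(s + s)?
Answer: 74181752817480/39663240809 - 14836350563496*I*sqrt(26)/39663240809 ≈ 1870.3 - 1907.3*I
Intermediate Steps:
R = -13 (R = -12 - 1 = -13)
z(s) = 5 - sqrt(2)*sqrt(s) (z(s) = 5 - sqrt(s + s) = 5 - sqrt(2*s) = 5 - sqrt(2)*sqrt(s))
H(h) = 2*h*(5 - I*sqrt(26)) (H(h) = (5 - sqrt(2)*sqrt(-13))*(h + h) = (5 - sqrt(2)*I*sqrt(13))*(2*h) = (5 - I*sqrt(26))*(2*h) = 2*h*(5 - I*sqrt(26)))
H(504)/(-301307/249149 - 461275/(-118151)) = (2*504*(5 - I*sqrt(26)))/(-301307/249149 - 461275/(-118151)) = (5040 - 1008*I*sqrt(26))/(-301307*1/249149 - 461275*(-1/118151)) = (5040 - 1008*I*sqrt(26))/(-301307/249149 + 461275/118151) = (5040 - 1008*I*sqrt(26))/(79326481618/29437203499) = (5040 - 1008*I*sqrt(26))*(29437203499/79326481618) = 74181752817480/39663240809 - 14836350563496*I*sqrt(26)/39663240809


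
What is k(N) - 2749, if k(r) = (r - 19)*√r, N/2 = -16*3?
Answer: -2749 - 460*I*√6 ≈ -2749.0 - 1126.8*I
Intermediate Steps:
N = -96 (N = 2*(-16*3) = 2*(-48) = -96)
k(r) = √r*(-19 + r) (k(r) = (-19 + r)*√r = √r*(-19 + r))
k(N) - 2749 = √(-96)*(-19 - 96) - 2749 = (4*I*√6)*(-115) - 2749 = -460*I*√6 - 2749 = -2749 - 460*I*√6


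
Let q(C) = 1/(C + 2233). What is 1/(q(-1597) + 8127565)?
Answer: 636/5169131341 ≈ 1.2304e-7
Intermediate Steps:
q(C) = 1/(2233 + C)
1/(q(-1597) + 8127565) = 1/(1/(2233 - 1597) + 8127565) = 1/(1/636 + 8127565) = 1/(5169131341/636) = 636/5169131341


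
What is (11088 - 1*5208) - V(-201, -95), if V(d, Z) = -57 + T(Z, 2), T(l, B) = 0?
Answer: 5937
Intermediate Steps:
V(d, Z) = -57 (V(d, Z) = -57 + 0 = -57)
(11088 - 1*5208) - V(-201, -95) = (11088 - 1*5208) - 1*(-57) = (11088 - 5208) + 57 = 5880 + 57 = 5937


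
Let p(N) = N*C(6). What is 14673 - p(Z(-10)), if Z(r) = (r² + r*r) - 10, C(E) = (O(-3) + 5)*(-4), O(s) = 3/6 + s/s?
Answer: 19613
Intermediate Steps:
O(s) = 3/2 (O(s) = 3*(⅙) + 1 = ½ + 1 = 3/2)
C(E) = -26 (C(E) = (3/2 + 5)*(-4) = (13/2)*(-4) = -26)
Z(r) = -10 + 2*r² (Z(r) = (r² + r²) - 10 = 2*r² - 10 = -10 + 2*r²)
p(N) = -26*N (p(N) = N*(-26) = -26*N)
14673 - p(Z(-10)) = 14673 - (-26)*(-10 + 2*(-10)²) = 14673 - (-26)*(-10 + 2*100) = 14673 - (-26)*(-10 + 200) = 14673 - (-26)*190 = 14673 - 1*(-4940) = 14673 + 4940 = 19613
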